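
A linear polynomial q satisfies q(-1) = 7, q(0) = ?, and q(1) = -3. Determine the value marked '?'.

On equispaced nodes a degree-1 polynomial has vanishing second forward difference, so
  q(-1) - 2·q(0) + q(1) = 0.
Substituting the known values and solving for q(0):
  -2·q(0) = -4
  q(0) = 2.

2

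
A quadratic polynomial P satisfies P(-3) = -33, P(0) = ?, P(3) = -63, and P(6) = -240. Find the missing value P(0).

6

On equispaced nodes a degree-2 polynomial has vanishing third forward difference, so
  - P(-3) + 3·P(0) - 3·P(3) + P(6) = 0.
Substituting the known values and solving for P(0):
  3·P(0) = 18
  P(0) = 6.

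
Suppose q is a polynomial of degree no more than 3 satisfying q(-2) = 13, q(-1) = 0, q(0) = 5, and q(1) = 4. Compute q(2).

-27

Using the Lagrange interpolation formula with nodes -2, -1, 0, 1:
  L_0(t) = (t + 1)t(t - 1) / -6
  L_1(t) = (t + 2)t(t - 1) / 2
  L_2(t) = (t + 2)(t + 1)(t - 1) / -2
  L_3(t) = (t + 2)(t + 1)t / 6
Then q(t) = 13·L_0(t) + 0·L_1(t) + 5·L_2(t) + 4·L_3(t).
Expanding and collecting terms gives q(t) = -4t³ - 3t² + 6t + 5.
Evaluating at t = 2: q(2) = -27.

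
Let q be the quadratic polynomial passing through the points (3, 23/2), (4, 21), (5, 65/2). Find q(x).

Write q(x) = ax^2 + bx + c. Substituting each data point gives a linear system:
  9a + 3b + c = 23/2
  16a + 4b + c = 21
  25a + 5b + c = 65/2
Solving the system yields a = 1, b = 5/2, c = -5.
So q(x) = x^2 + (5/2)x - 5.
Check: q(3) = 23/2. ✓

q(x) = x^2 + (5/2)x - 5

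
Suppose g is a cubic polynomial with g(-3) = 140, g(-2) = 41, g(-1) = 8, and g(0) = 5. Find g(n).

Write g(n) = an^3 + bn^2 + cn + d. Substituting each data point gives a linear system:
  -27a + 9b - 3c + d = 140
  -8a + 4b - 2c + d = 41
  -a + b - c + d = 8
  d = 5
Solving the system yields a = -6, b = -3, c = 0, d = 5.
So g(n) = -6n³ - 3n² + 5.
Check: g(-1) = 8. ✓

g(n) = -6n^3 - 3n^2 + 5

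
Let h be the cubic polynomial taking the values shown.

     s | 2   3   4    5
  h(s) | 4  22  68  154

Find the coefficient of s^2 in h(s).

Write h(s) = as^3 + bs^2 + cs + d. Substituting each data point gives a linear system:
  8a + 4b + 2c + d = 4
  27a + 9b + 3c + d = 22
  64a + 16b + 4c + d = 68
  125a + 25b + 5c + d = 154
Solving the system yields a = 2, b = -4, c = 0, d = 4.
So h(s) = 2s^3 - 4s^2 + 4.
The coefficient of s^2 is -4.

-4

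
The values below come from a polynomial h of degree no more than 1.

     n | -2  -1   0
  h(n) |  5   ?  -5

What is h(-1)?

0

The 2 known points determine the degree-1 polynomial uniquely.
Write h(n) = an + b. Substituting each data point gives a linear system:
  -2a + b = 5
  b = -5
Solving the system yields a = -5, b = -5.
So h(n) = -5n - 5.
Then h(-1) = 0.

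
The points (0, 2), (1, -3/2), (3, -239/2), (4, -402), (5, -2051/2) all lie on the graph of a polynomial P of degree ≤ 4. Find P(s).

P(s) = -2s^4 + 2s^3 - (1/2)s^2 - 3s + 2

Write P(s) = as^4 + bs^3 + cs^2 + ds + e. Substituting each data point gives a linear system:
  e = 2
  a + b + c + d + e = -3/2
  81a + 27b + 9c + 3d + e = -239/2
  256a + 64b + 16c + 4d + e = -402
  625a + 125b + 25c + 5d + e = -2051/2
Solving the system yields a = -2, b = 2, c = -1/2, d = -3, e = 2.
So P(s) = -2s^4 + 2s^3 - (1/2)s^2 - 3s + 2.
Check: P(5) = -2051/2. ✓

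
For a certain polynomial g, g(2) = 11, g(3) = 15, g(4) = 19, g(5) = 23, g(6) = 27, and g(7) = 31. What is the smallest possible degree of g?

Forward differences of the values at n = 2, 3, 4, 5, 6, 7:
  g  : 11  15  19  23  27  31
  Δ  : 4  4  4  4  4
  Δ^2: 0  0  0  0
  Δ^3: 0  0  0
  Δ^4: 0  0
  Δ^5: 0
The first differences are constant (4) and nonzero, while all higher differences vanish, so the minimal degree is 1.

1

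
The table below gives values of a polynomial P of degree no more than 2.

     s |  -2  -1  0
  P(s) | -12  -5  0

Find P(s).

P(s) = -s^2 + 4s

Using the Lagrange interpolation formula with nodes -2, -1, 0:
  L_0(s) = (s + 1)s / 2
  L_1(s) = (s + 2)s / -1
  L_2(s) = (s + 2)(s + 1) / 2
Then P(s) = -12·L_0(s) - 5·L_1(s) + 0·L_2(s).
Expanding and collecting terms gives P(s) = -s^2 + 4s.
Check: P(-1) = -5. ✓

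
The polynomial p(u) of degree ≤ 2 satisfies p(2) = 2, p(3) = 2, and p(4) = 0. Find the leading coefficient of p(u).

-1

Write p(u) = au^2 + bu + c. Substituting each data point gives a linear system:
  4a + 2b + c = 2
  9a + 3b + c = 2
  16a + 4b + c = 0
Solving the system yields a = -1, b = 5, c = -4.
So p(u) = -u^2 + 5u - 4.
The leading coefficient is -1.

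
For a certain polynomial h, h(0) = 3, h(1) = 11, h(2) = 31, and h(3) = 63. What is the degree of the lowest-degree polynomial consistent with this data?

Forward differences of the values at u = 0, 1, 2, 3:
  h  : 3  11  31  63
  Δ  : 8  20  32
  Δ^2: 12  12
  Δ^3: 0
The second differences are constant (12) and nonzero, while all higher differences vanish, so the minimal degree is 2.

2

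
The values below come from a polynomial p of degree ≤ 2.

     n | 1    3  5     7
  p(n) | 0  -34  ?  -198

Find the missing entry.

The 3 known points determine the degree-2 polynomial uniquely.
Write p(n) = an^2 + bn + c. Substituting each data point gives a linear system:
  a + b + c = 0
  9a + 3b + c = -34
  49a + 7b + c = -198
Solving the system yields a = -4, b = -1, c = 5.
So p(n) = -4n^2 - n + 5.
Then p(5) = -100.

-100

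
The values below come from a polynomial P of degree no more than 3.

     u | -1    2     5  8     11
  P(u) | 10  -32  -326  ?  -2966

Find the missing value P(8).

-1196

On equispaced nodes a degree-3 polynomial has vanishing fourth forward difference, so
  P(-1) - 4·P(2) + 6·P(5) - 4·P(8) + P(11) = 0.
Substituting the known values and solving for P(8):
  -4·P(8) = 4784
  P(8) = -1196.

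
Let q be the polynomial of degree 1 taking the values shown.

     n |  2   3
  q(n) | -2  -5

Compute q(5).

-11

Using the Lagrange interpolation formula with nodes 2, 3:
  L_0(n) = (n - 3) / -1
  L_1(n) = (n - 2) / 1
Then q(n) = -2·L_0(n) - 5·L_1(n).
Expanding and collecting terms gives q(n) = -3n + 4.
Evaluating at n = 5: q(5) = -11.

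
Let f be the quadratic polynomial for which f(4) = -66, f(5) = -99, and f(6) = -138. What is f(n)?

f(n) = -3n^2 - 6n + 6

Using the Lagrange interpolation formula with nodes 4, 5, 6:
  L_0(n) = (n - 5)(n - 6) / 2
  L_1(n) = (n - 4)(n - 6) / -1
  L_2(n) = (n - 4)(n - 5) / 2
Then f(n) = -66·L_0(n) - 99·L_1(n) - 138·L_2(n).
Expanding and collecting terms gives f(n) = -3n² - 6n + 6.
Check: f(5) = -99. ✓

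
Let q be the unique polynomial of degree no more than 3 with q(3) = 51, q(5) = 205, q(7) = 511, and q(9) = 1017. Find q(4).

112

Using the Lagrange interpolation formula with nodes 3, 5, 7, 9:
  L_0(u) = (u - 5)(u - 7)(u - 9) / -48
  L_1(u) = (u - 3)(u - 7)(u - 9) / 16
  L_2(u) = (u - 3)(u - 5)(u - 9) / -16
  L_3(u) = (u - 3)(u - 5)(u - 7) / 48
Then q(u) = 51·L_0(u) + 205·L_1(u) + 511·L_2(u) + 1017·L_3(u).
Expanding and collecting terms gives q(u) = u^3 + 4u^2 - 4u.
Evaluating at u = 4: q(4) = 112.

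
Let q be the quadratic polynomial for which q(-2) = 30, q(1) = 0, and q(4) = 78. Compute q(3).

Write q(n) = an^2 + bn + c. Substituting each data point gives a linear system:
  4a - 2b + c = 30
  a + b + c = 0
  16a + 4b + c = 78
Solving the system yields a = 6, b = -4, c = -2.
So q(n) = 6n^2 - 4n - 2.
Then q(3) = 40.

40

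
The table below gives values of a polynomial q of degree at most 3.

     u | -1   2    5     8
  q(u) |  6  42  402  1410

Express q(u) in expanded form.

q(u) = 2u^3 + 6u^2 + 2

Using the Lagrange interpolation formula with nodes -1, 2, 5, 8:
  L_0(u) = (u - 2)(u - 5)(u - 8) / -162
  L_1(u) = (u + 1)(u - 5)(u - 8) / 54
  L_2(u) = (u + 1)(u - 2)(u - 8) / -54
  L_3(u) = (u + 1)(u - 2)(u - 5) / 162
Then q(u) = 6·L_0(u) + 42·L_1(u) + 402·L_2(u) + 1410·L_3(u).
Expanding and collecting terms gives q(u) = 2u^3 + 6u^2 + 2.
Check: q(5) = 402. ✓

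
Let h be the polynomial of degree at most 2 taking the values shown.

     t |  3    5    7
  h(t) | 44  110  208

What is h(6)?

155

Forward differences of the values at t = 3, 5, 7:
  h  : 44  110  208
  Δ  : 66  98
  Δ^2: 32
The second differences are constant, confirming degree 2.
Interpolating (Newton forward form) and evaluating at t = 6 gives h(6) = 155.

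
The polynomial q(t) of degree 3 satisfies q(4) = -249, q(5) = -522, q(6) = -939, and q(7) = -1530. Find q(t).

Using the Lagrange interpolation formula with nodes 4, 5, 6, 7:
  L_0(t) = (t - 5)(t - 6)(t - 7) / -6
  L_1(t) = (t - 4)(t - 6)(t - 7) / 2
  L_2(t) = (t - 4)(t - 5)(t - 7) / -2
  L_3(t) = (t - 4)(t - 5)(t - 6) / 6
Then q(t) = -249·L_0(t) - 522·L_1(t) - 939·L_2(t) - 1530·L_3(t).
Expanding and collecting terms gives q(t) = -5t^3 + 3t^2 + 5t + 3.
Check: q(7) = -1530. ✓

q(t) = -5t^3 + 3t^2 + 5t + 3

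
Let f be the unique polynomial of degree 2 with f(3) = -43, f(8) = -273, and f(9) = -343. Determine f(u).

Write f(u) = au^2 + bu + c. Substituting each data point gives a linear system:
  9a + 3b + c = -43
  64a + 8b + c = -273
  81a + 9b + c = -343
Solving the system yields a = -4, b = -2, c = -1.
So f(u) = -4u^2 - 2u - 1.
Check: f(3) = -43. ✓

f(u) = -4u^2 - 2u - 1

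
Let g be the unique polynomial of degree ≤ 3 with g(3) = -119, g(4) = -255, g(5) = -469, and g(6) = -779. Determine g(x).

Using the Lagrange interpolation formula with nodes 3, 4, 5, 6:
  L_0(x) = (x - 4)(x - 5)(x - 6) / -6
  L_1(x) = (x - 3)(x - 5)(x - 6) / 2
  L_2(x) = (x - 3)(x - 4)(x - 6) / -2
  L_3(x) = (x - 3)(x - 4)(x - 5) / 6
Then g(x) = -119·L_0(x) - 255·L_1(x) - 469·L_2(x) - 779·L_3(x).
Expanding and collecting terms gives g(x) = -3x^3 - 3x^2 - 4x + 1.
Check: g(6) = -779. ✓

g(x) = -3x^3 - 3x^2 - 4x + 1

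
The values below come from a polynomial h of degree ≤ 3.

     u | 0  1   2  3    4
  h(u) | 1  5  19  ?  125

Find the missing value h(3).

On equispaced nodes a degree-3 polynomial has vanishing fourth forward difference, so
  h(0) - 4·h(1) + 6·h(2) - 4·h(3) + h(4) = 0.
Substituting the known values and solving for h(3):
  -4·h(3) = -220
  h(3) = 55.

55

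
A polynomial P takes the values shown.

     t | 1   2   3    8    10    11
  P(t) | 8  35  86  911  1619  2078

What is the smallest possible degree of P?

3

Divided differences on the nodes 1, 2, 3, 8, 10, 11:
  order 0: 8  35  86  911  1619  2078
  order 1: 27  51  165  354  459
  order 2: 12  19  27  35
  order 3: 1  1  1
  order 4: 0  0
  order 5: 0
The order-3 divided differences are all 1 (nonzero) and every higher order vanishes, so the data lies on a polynomial of degree exactly 3.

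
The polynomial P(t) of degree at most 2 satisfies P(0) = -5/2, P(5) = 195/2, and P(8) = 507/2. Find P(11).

Write P(t) = at^2 + bt + c. Substituting each data point gives a linear system:
  c = -5/2
  25a + 5b + c = 195/2
  64a + 8b + c = 507/2
Solving the system yields a = 4, b = 0, c = -5/2.
So P(t) = 4t^2 - 5/2.
Then P(11) = 963/2.

963/2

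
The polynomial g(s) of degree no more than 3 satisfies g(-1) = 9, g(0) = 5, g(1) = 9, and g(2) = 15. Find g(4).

Write g(s) = as^3 + bs^2 + cs + d. Substituting each data point gives a linear system:
  -a + b - c + d = 9
  d = 5
  a + b + c + d = 9
  8a + 4b + 2c + d = 15
Solving the system yields a = -1, b = 4, c = 1, d = 5.
So g(s) = -s³ + 4s² + s + 5.
Then g(4) = 9.

9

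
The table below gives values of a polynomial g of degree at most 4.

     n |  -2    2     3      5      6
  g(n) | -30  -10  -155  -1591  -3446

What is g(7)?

-6555

Using the Lagrange interpolation formula with nodes -2, 2, 3, 5, 6:
  L_0(n) = (n - 2)(n - 3)(n - 5)(n - 6) / 1120
  L_1(n) = (n + 2)(n - 3)(n - 5)(n - 6) / -48
  L_2(n) = (n + 2)(n - 2)(n - 5)(n - 6) / 30
  L_3(n) = (n + 2)(n - 2)(n - 3)(n - 6) / -42
  L_4(n) = (n + 2)(n - 2)(n - 3)(n - 5) / 96
Then g(n) = -30·L_0(n) - 10·L_1(n) - 155·L_2(n) - 1591·L_3(n) - 3446·L_4(n).
Expanding and collecting terms gives g(n) = -3n^4 + n^3 + 6n^2 + n + 4.
Evaluating at n = 7: g(7) = -6555.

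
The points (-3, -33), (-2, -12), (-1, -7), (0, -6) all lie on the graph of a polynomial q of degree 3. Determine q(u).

q(u) = 2u^3 + 4u^2 + 3u - 6

Write q(u) = au^3 + bu^2 + cu + d. Substituting each data point gives a linear system:
  -27a + 9b - 3c + d = -33
  -8a + 4b - 2c + d = -12
  -a + b - c + d = -7
  d = -6
Solving the system yields a = 2, b = 4, c = 3, d = -6.
So q(u) = 2u³ + 4u² + 3u - 6.
Check: q(0) = -6. ✓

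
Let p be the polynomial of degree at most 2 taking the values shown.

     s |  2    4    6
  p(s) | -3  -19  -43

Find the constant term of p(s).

Write p(s) = as^2 + bs + c. Substituting each data point gives a linear system:
  4a + 2b + c = -3
  16a + 4b + c = -19
  36a + 6b + c = -43
Solving the system yields a = -1, b = -2, c = 5.
So p(s) = -s² - 2s + 5.
The constant term is 5.

5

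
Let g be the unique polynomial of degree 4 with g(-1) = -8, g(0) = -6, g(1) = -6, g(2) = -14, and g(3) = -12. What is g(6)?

594

Using the Lagrange interpolation formula with nodes -1, 0, 1, 2, 3:
  L_0(u) = u(u - 1)(u - 2)(u - 3) / 24
  L_1(u) = (u + 1)(u - 1)(u - 2)(u - 3) / -6
  L_2(u) = (u + 1)u(u - 2)(u - 3) / 4
  L_3(u) = (u + 1)u(u - 1)(u - 3) / -6
  L_4(u) = (u + 1)u(u - 1)(u - 2) / 24
Then g(u) = -8·L_0(u) - 6·L_1(u) - 6·L_2(u) - 14·L_3(u) - 12·L_4(u).
Expanding and collecting terms gives g(u) = u^4 - 3u^3 - 2u^2 + 4u - 6.
Evaluating at u = 6: g(6) = 594.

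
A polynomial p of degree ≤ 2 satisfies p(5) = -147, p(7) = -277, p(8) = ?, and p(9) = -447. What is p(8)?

-357

The 3 known points determine the degree-2 polynomial uniquely.
Write p(n) = an^2 + bn + c. Substituting each data point gives a linear system:
  25a + 5b + c = -147
  49a + 7b + c = -277
  81a + 9b + c = -447
Solving the system yields a = -5, b = -5, c = 3.
So p(n) = -5n^2 - 5n + 3.
Then p(8) = -357.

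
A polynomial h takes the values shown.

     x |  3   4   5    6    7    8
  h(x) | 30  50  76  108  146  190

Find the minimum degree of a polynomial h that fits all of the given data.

Forward differences of the values at x = 3, 4, 5, 6, 7, 8:
  h  : 30  50  76  108  146  190
  Δ  : 20  26  32  38  44
  Δ^2: 6  6  6  6
  Δ^3: 0  0  0
  Δ^4: 0  0
  Δ^5: 0
The second differences are constant (6) and nonzero, while all higher differences vanish, so the minimal degree is 2.

2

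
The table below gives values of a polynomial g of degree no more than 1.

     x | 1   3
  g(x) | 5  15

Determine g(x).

Using the Lagrange interpolation formula with nodes 1, 3:
  L_0(x) = (x - 3) / -2
  L_1(x) = (x - 1) / 2
Then g(x) = 5·L_0(x) + 15·L_1(x).
Expanding and collecting terms gives g(x) = 5x.
Check: g(3) = 15. ✓

g(x) = 5x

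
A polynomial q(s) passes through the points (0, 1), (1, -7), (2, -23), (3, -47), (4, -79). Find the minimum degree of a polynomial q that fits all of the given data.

Forward differences of the values at s = 0, 1, 2, 3, 4:
  q  : 1  -7  -23  -47  -79
  Δ  : -8  -16  -24  -32
  Δ^2: -8  -8  -8
  Δ^3: 0  0
  Δ^4: 0
The second differences are constant (-8) and nonzero, while all higher differences vanish, so the minimal degree is 2.

2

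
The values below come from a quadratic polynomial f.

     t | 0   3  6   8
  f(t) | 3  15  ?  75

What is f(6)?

The 3 known points determine the degree-2 polynomial uniquely.
Write f(t) = at^2 + bt + c. Substituting each data point gives a linear system:
  c = 3
  9a + 3b + c = 15
  64a + 8b + c = 75
Solving the system yields a = 1, b = 1, c = 3.
So f(t) = t^2 + t + 3.
Then f(6) = 45.

45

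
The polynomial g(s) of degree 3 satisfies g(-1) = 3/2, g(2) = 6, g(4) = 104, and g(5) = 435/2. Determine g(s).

Using the Lagrange interpolation formula with nodes -1, 2, 4, 5:
  L_0(s) = (s - 2)(s - 4)(s - 5) / -90
  L_1(s) = (s + 1)(s - 4)(s - 5) / 18
  L_2(s) = (s + 1)(s - 2)(s - 5) / -10
  L_3(s) = (s + 1)(s - 2)(s - 4) / 18
Then g(s) = 3/2·L_0(s) + 6·L_1(s) + 104·L_2(s) + 435/2·L_3(s).
Expanding and collecting terms gives g(s) = 2s³ - (1/2)s² - 4s.
Check: g(4) = 104. ✓

g(s) = 2s^3 - (1/2)s^2 - 4s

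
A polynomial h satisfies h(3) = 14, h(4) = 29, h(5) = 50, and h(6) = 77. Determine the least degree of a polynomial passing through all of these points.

2

Forward differences of the values at n = 3, 4, 5, 6:
  h  : 14  29  50  77
  Δ  : 15  21  27
  Δ^2: 6  6
  Δ^3: 0
The second differences are constant (6) and nonzero, while all higher differences vanish, so the minimal degree is 2.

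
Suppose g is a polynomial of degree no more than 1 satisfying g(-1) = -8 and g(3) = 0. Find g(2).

-2

Using the Lagrange interpolation formula with nodes -1, 3:
  L_0(n) = (n - 3) / -4
  L_1(n) = (n + 1) / 4
Then g(n) = -8·L_0(n) + 0·L_1(n).
Expanding and collecting terms gives g(n) = 2n - 6.
Evaluating at n = 2: g(2) = -2.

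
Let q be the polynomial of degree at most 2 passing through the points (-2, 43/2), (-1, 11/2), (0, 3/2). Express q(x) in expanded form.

Write q(x) = ax^2 + bx + c. Substituting each data point gives a linear system:
  4a - 2b + c = 43/2
  a - b + c = 11/2
  c = 3/2
Solving the system yields a = 6, b = 2, c = 3/2.
So q(x) = 6x^2 + 2x + 3/2.
Check: q(-1) = 11/2. ✓

q(x) = 6x^2 + 2x + 3/2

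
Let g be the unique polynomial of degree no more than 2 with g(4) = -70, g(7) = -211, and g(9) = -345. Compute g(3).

Write g(x) = ax^2 + bx + c. Substituting each data point gives a linear system:
  16a + 4b + c = -70
  49a + 7b + c = -211
  81a + 9b + c = -345
Solving the system yields a = -4, b = -3, c = 6.
So g(x) = -4x^2 - 3x + 6.
Then g(3) = -39.

-39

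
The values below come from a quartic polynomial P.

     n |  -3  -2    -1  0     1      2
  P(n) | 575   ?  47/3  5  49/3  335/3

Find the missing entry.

391/3

The 5 known points determine the degree-4 polynomial uniquely.
Write P(n) = an^4 + bn^3 + cn^2 + dn + e. Substituting each data point gives a linear system:
  81a - 27b + 9c - 3d + e = 575
  a - b + c - d + e = 47/3
  e = 5
  a + b + c + d + e = 49/3
  16a + 8b + 4c + 2d + e = 335/3
Solving the system yields a = 6, b = -5/3, c = 5, d = 2, e = 5.
So P(n) = 6n⁴ - (5/3)n³ + 5n² + 2n + 5.
Then P(-2) = 391/3.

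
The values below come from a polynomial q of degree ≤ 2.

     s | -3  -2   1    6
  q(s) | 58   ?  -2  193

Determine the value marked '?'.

The 3 known points determine the degree-2 polynomial uniquely.
Write q(s) = as^2 + bs + c. Substituting each data point gives a linear system:
  9a - 3b + c = 58
  a + b + c = -2
  36a + 6b + c = 193
Solving the system yields a = 6, b = -3, c = -5.
So q(s) = 6s² - 3s - 5.
Then q(-2) = 25.

25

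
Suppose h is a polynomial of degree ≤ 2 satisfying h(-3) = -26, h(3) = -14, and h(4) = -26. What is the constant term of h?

Write h(n) = an^2 + bn + c. Substituting each data point gives a linear system:
  9a - 3b + c = -26
  9a + 3b + c = -14
  16a + 4b + c = -26
Solving the system yields a = -2, b = 2, c = -2.
So h(n) = -2n² + 2n - 2.
The constant term is -2.

-2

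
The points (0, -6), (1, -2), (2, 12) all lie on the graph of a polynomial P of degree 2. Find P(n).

Using the Lagrange interpolation formula with nodes 0, 1, 2:
  L_0(n) = (n - 1)(n - 2) / 2
  L_1(n) = n(n - 2) / -1
  L_2(n) = n(n - 1) / 2
Then P(n) = -6·L_0(n) - 2·L_1(n) + 12·L_2(n).
Expanding and collecting terms gives P(n) = 5n^2 - n - 6.
Check: P(0) = -6. ✓

P(n) = 5n^2 - n - 6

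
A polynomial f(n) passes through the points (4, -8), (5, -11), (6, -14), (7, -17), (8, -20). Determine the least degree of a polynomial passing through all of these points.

1

Forward differences of the values at n = 4, 5, 6, 7, 8:
  f  : -8  -11  -14  -17  -20
  Δ  : -3  -3  -3  -3
  Δ^2: 0  0  0
  Δ^3: 0  0
  Δ^4: 0
The first differences are constant (-3) and nonzero, while all higher differences vanish, so the minimal degree is 1.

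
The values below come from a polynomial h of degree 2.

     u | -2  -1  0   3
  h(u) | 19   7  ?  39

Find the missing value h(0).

3

The 3 known points determine the degree-2 polynomial uniquely.
Write h(u) = au^2 + bu + c. Substituting each data point gives a linear system:
  4a - 2b + c = 19
  a - b + c = 7
  9a + 3b + c = 39
Solving the system yields a = 4, b = 0, c = 3.
So h(u) = 4u^2 + 3.
Then h(0) = 3.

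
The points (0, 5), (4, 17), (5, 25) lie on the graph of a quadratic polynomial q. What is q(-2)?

Write q(t) = at^2 + bt + c. Substituting each data point gives a linear system:
  c = 5
  16a + 4b + c = 17
  25a + 5b + c = 25
Solving the system yields a = 1, b = -1, c = 5.
So q(t) = t^2 - t + 5.
Then q(-2) = 11.

11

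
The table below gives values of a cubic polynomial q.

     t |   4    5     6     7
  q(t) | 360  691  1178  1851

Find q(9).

3875

Using the Lagrange interpolation formula with nodes 4, 5, 6, 7:
  L_0(t) = (t - 5)(t - 6)(t - 7) / -6
  L_1(t) = (t - 4)(t - 6)(t - 7) / 2
  L_2(t) = (t - 4)(t - 5)(t - 7) / -2
  L_3(t) = (t - 4)(t - 5)(t - 6) / 6
Then q(t) = 360·L_0(t) + 691·L_1(t) + 1178·L_2(t) + 1851·L_3(t).
Expanding and collecting terms gives q(t) = 5t^3 + 3t^2 - t - 4.
Evaluating at t = 9: q(9) = 3875.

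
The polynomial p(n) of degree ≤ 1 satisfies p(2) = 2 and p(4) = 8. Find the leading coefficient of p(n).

3

Write p(n) = an + b. Substituting each data point gives a linear system:
  2a + b = 2
  4a + b = 8
Solving the system yields a = 3, b = -4.
So p(n) = 3n - 4.
The leading coefficient is 3.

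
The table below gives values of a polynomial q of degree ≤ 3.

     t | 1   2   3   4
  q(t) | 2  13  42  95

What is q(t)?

Write q(t) = at^3 + bt^2 + ct + d. Substituting each data point gives a linear system:
  a + b + c + d = 2
  8a + 4b + 2c + d = 13
  27a + 9b + 3c + d = 42
  64a + 16b + 4c + d = 95
Solving the system yields a = 1, b = 3, c = -5, d = 3.
So q(t) = t^3 + 3t^2 - 5t + 3.
Check: q(3) = 42. ✓

q(t) = t^3 + 3t^2 - 5t + 3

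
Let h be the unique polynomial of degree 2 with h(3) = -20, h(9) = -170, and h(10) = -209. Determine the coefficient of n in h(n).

Write h(n) = an^2 + bn + c. Substituting each data point gives a linear system:
  9a + 3b + c = -20
  81a + 9b + c = -170
  100a + 10b + c = -209
Solving the system yields a = -2, b = -1, c = 1.
So h(n) = -2n^2 - n + 1.
The coefficient of n is -1.

-1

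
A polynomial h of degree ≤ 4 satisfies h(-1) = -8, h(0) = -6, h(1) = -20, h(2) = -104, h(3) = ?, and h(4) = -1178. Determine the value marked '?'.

-408

The 5 known points determine the degree-4 polynomial uniquely.
Write h(s) = as^4 + bs^3 + cs^2 + ds + e. Substituting each data point gives a linear system:
  a - b + c - d + e = -8
  e = -6
  a + b + c + d + e = -20
  16a + 8b + 4c + 2d + e = -104
  256a + 64b + 16c + 4d + e = -1178
Solving the system yields a = -4, b = -1, c = -4, d = -5, e = -6.
So h(s) = -4s⁴ - s³ - 4s² - 5s - 6.
Then h(3) = -408.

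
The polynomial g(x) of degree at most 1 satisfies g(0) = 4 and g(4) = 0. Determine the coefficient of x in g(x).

Write g(x) = ax + b. Substituting each data point gives a linear system:
  b = 4
  4a + b = 0
Solving the system yields a = -1, b = 4.
So g(x) = -x + 4.
The leading coefficient is -1.

-1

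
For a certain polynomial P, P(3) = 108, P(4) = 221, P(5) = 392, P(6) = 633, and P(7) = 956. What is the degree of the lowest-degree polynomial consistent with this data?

Forward differences of the values at x = 3, 4, 5, 6, 7:
  P  : 108  221  392  633  956
  Δ  : 113  171  241  323
  Δ^2: 58  70  82
  Δ^3: 12  12
  Δ^4: 0
The third differences are constant (12) and nonzero, while all higher differences vanish, so the minimal degree is 3.

3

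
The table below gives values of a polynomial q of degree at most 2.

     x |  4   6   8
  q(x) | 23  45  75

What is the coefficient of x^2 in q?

Write q(x) = ax^2 + bx + c. Substituting each data point gives a linear system:
  16a + 4b + c = 23
  36a + 6b + c = 45
  64a + 8b + c = 75
Solving the system yields a = 1, b = 1, c = 3.
So q(x) = x^2 + x + 3.
The leading coefficient is 1.

1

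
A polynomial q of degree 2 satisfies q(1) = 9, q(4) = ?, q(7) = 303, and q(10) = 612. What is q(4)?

The 3 known points determine the degree-2 polynomial uniquely.
Write q(x) = ax^2 + bx + c. Substituting each data point gives a linear system:
  a + b + c = 9
  49a + 7b + c = 303
  100a + 10b + c = 612
Solving the system yields a = 6, b = 1, c = 2.
So q(x) = 6x^2 + x + 2.
Then q(4) = 102.

102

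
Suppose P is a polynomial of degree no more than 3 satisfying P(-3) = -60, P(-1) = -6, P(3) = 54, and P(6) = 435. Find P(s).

Using the Lagrange interpolation formula with nodes -3, -1, 3, 6:
  L_0(s) = (s + 1)(s - 3)(s - 6) / -108
  L_1(s) = (s + 3)(s - 3)(s - 6) / 56
  L_2(s) = (s + 3)(s + 1)(s - 6) / -72
  L_3(s) = (s + 3)(s + 1)(s - 3) / 189
Then P(s) = -60·L_0(s) - 6·L_1(s) + 54·L_2(s) + 435·L_3(s).
Expanding and collecting terms gives P(s) = 2s^3 + s - 3.
Check: P(3) = 54. ✓

P(s) = 2s^3 + s - 3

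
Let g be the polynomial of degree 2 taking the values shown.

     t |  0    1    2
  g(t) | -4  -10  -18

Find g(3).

Write g(t) = at^2 + bt + c. Substituting each data point gives a linear system:
  c = -4
  a + b + c = -10
  4a + 2b + c = -18
Solving the system yields a = -1, b = -5, c = -4.
So g(t) = -t^2 - 5t - 4.
Then g(3) = -28.

-28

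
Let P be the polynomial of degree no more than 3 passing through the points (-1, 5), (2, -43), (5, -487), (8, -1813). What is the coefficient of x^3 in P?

Write P(x) = ax^3 + bx^2 + cx + d. Substituting each data point gives a linear system:
  -a + b - c + d = 5
  8a + 4b + 2c + d = -43
  125a + 25b + 5c + d = -487
  512a + 64b + 8c + d = -1813
Solving the system yields a = -3, b = -4, c = -3, d = 3.
So P(x) = -3x³ - 4x² - 3x + 3.
The leading coefficient is -3.

-3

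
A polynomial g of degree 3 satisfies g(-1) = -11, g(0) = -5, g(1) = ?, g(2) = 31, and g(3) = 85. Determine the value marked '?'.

5

The 4 known points determine the degree-3 polynomial uniquely.
Write g(x) = ax^3 + bx^2 + cx + d. Substituting each data point gives a linear system:
  -a + b - c + d = -11
  d = -5
  8a + 4b + 2c + d = 31
  27a + 9b + 3c + d = 85
Solving the system yields a = 2, b = 2, c = 6, d = -5.
So g(x) = 2x³ + 2x² + 6x - 5.
Then g(1) = 5.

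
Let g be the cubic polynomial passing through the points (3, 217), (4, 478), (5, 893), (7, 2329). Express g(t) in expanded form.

Write g(t) = at^3 + bt^2 + ct + d. Substituting each data point gives a linear system:
  27a + 9b + 3c + d = 217
  64a + 16b + 4c + d = 478
  125a + 25b + 5c + d = 893
  343a + 49b + 7c + d = 2329
Solving the system yields a = 6, b = 5, c = 4, d = -2.
So g(t) = 6t^3 + 5t^2 + 4t - 2.
Check: g(7) = 2329. ✓

g(t) = 6t^3 + 5t^2 + 4t - 2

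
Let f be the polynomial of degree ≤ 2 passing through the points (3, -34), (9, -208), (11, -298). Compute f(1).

-8

Using the Lagrange interpolation formula with nodes 3, 9, 11:
  L_0(n) = (n - 9)(n - 11) / 48
  L_1(n) = (n - 3)(n - 11) / -12
  L_2(n) = (n - 3)(n - 9) / 16
Then f(n) = -34·L_0(n) - 208·L_1(n) - 298·L_2(n).
Expanding and collecting terms gives f(n) = -2n² - 5n - 1.
Evaluating at n = 1: f(1) = -8.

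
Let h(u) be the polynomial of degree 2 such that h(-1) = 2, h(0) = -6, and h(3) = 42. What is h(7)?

274

Using the Lagrange interpolation formula with nodes -1, 0, 3:
  L_0(u) = u(u - 3) / 4
  L_1(u) = (u + 1)(u - 3) / -3
  L_2(u) = (u + 1)u / 12
Then h(u) = 2·L_0(u) - 6·L_1(u) + 42·L_2(u).
Expanding and collecting terms gives h(u) = 6u^2 - 2u - 6.
Evaluating at u = 7: h(7) = 274.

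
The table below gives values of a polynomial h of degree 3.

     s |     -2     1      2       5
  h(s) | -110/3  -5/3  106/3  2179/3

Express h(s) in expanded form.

Using the Lagrange interpolation formula with nodes -2, 1, 2, 5:
  L_0(s) = (s - 1)(s - 2)(s - 5) / -84
  L_1(s) = (s + 2)(s - 2)(s - 5) / 12
  L_2(s) = (s + 2)(s - 1)(s - 5) / -12
  L_3(s) = (s + 2)(s - 1)(s - 2) / 84
Then h(s) = -110/3·L_0(s) - 5/3·L_1(s) + 106/3·L_2(s) + 2179/3·L_3(s).
Expanding and collecting terms gives h(s) = 6s^3 + (1/3)s^2 - 6s - 2.
Check: h(1) = -5/3. ✓

h(s) = 6s^3 + (1/3)s^2 - 6s - 2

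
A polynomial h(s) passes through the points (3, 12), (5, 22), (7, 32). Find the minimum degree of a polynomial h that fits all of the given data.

Forward differences of the values at s = 3, 5, 7:
  h  : 12  22  32
  Δ  : 10  10
  Δ^2: 0
The first differences are constant (10) and nonzero, while all higher differences vanish, so the minimal degree is 1.

1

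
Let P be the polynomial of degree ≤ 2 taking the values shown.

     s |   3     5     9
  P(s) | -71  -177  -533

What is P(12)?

Using the Lagrange interpolation formula with nodes 3, 5, 9:
  L_0(s) = (s - 5)(s - 9) / 12
  L_1(s) = (s - 3)(s - 9) / -8
  L_2(s) = (s - 3)(s - 5) / 24
Then P(s) = -71·L_0(s) - 177·L_1(s) - 533·L_2(s).
Expanding and collecting terms gives P(s) = -6s^2 - 5s - 2.
Evaluating at s = 12: P(12) = -926.

-926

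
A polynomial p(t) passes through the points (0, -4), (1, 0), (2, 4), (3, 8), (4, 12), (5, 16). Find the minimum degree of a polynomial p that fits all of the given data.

Forward differences of the values at t = 0, 1, 2, 3, 4, 5:
  p  : -4  0  4  8  12  16
  Δ  : 4  4  4  4  4
  Δ^2: 0  0  0  0
  Δ^3: 0  0  0
  Δ^4: 0  0
  Δ^5: 0
The first differences are constant (4) and nonzero, while all higher differences vanish, so the minimal degree is 1.

1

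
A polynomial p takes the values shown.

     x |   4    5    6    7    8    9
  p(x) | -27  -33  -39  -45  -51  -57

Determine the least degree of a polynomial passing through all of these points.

1

Forward differences of the values at x = 4, 5, 6, 7, 8, 9:
  p  : -27  -33  -39  -45  -51  -57
  Δ  : -6  -6  -6  -6  -6
  Δ^2: 0  0  0  0
  Δ^3: 0  0  0
  Δ^4: 0  0
  Δ^5: 0
The first differences are constant (-6) and nonzero, while all higher differences vanish, so the minimal degree is 1.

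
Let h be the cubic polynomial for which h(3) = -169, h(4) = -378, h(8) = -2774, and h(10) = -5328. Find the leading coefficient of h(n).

Write h(n) = an^3 + bn^2 + cn + d. Substituting each data point gives a linear system:
  27a + 9b + 3c + d = -169
  64a + 16b + 4c + d = -378
  512a + 64b + 8c + d = -2774
  1000a + 100b + 10c + d = -5328
Solving the system yields a = -5, b = -3, c = -3, d = 2.
So h(n) = -5n^3 - 3n^2 - 3n + 2.
The leading coefficient is -5.

-5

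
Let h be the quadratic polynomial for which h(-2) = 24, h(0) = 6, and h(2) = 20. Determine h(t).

Using the Lagrange interpolation formula with nodes -2, 0, 2:
  L_0(t) = t(t - 2) / 8
  L_1(t) = (t + 2)(t - 2) / -4
  L_2(t) = (t + 2)t / 8
Then h(t) = 24·L_0(t) + 6·L_1(t) + 20·L_2(t).
Expanding and collecting terms gives h(t) = 4t^2 - t + 6.
Check: h(2) = 20. ✓

h(t) = 4t^2 - t + 6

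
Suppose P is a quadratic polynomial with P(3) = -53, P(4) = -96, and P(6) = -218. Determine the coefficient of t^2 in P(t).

Write P(t) = at^2 + bt + c. Substituting each data point gives a linear system:
  9a + 3b + c = -53
  16a + 4b + c = -96
  36a + 6b + c = -218
Solving the system yields a = -6, b = -1, c = 4.
So P(t) = -6t² - t + 4.
The leading coefficient is -6.

-6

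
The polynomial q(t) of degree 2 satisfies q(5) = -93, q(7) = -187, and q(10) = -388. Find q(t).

q(t) = -4t^2 + t + 2

Using the Lagrange interpolation formula with nodes 5, 7, 10:
  L_0(t) = (t - 7)(t - 10) / 10
  L_1(t) = (t - 5)(t - 10) / -6
  L_2(t) = (t - 5)(t - 7) / 15
Then q(t) = -93·L_0(t) - 187·L_1(t) - 388·L_2(t).
Expanding and collecting terms gives q(t) = -4t^2 + t + 2.
Check: q(5) = -93. ✓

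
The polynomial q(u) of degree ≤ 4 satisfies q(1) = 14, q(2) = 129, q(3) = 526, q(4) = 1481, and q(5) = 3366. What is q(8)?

Forward differences of the values at u = 1, 2, 3, 4, 5:
  q  : 14  129  526  1481  3366
  Δ  : 115  397  955  1885
  Δ^2: 282  558  930
  Δ^3: 276  372
  Δ^4: 96
The fourth differences are constant, confirming degree 4.
Interpolating (Newton forward form) and evaluating at u = 8 gives q(8) = 19761.

19761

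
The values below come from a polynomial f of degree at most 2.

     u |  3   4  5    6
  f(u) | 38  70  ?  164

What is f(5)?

The 3 known points determine the degree-2 polynomial uniquely.
Write f(u) = au^2 + bu + c. Substituting each data point gives a linear system:
  9a + 3b + c = 38
  16a + 4b + c = 70
  36a + 6b + c = 164
Solving the system yields a = 5, b = -3, c = 2.
So f(u) = 5u^2 - 3u + 2.
Then f(5) = 112.

112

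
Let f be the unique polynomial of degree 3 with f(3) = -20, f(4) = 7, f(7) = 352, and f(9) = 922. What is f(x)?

f(x) = 2x^3 - 6x^2 - 5x - 5

Write f(x) = ax^3 + bx^2 + cx + d. Substituting each data point gives a linear system:
  27a + 9b + 3c + d = -20
  64a + 16b + 4c + d = 7
  343a + 49b + 7c + d = 352
  729a + 81b + 9c + d = 922
Solving the system yields a = 2, b = -6, c = -5, d = -5.
So f(x) = 2x^3 - 6x^2 - 5x - 5.
Check: f(7) = 352. ✓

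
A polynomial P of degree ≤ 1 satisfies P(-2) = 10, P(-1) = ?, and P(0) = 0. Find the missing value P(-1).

On equispaced nodes a degree-1 polynomial has vanishing second forward difference, so
  P(-2) - 2·P(-1) + P(0) = 0.
Substituting the known values and solving for P(-1):
  -2·P(-1) = -10
  P(-1) = 5.

5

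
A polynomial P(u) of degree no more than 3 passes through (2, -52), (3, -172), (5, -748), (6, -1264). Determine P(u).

P(u) = -5u^3 - 6u^2 + 5u + 2

Using the Lagrange interpolation formula with nodes 2, 3, 5, 6:
  L_0(u) = (u - 3)(u - 5)(u - 6) / -12
  L_1(u) = (u - 2)(u - 5)(u - 6) / 6
  L_2(u) = (u - 2)(u - 3)(u - 6) / -6
  L_3(u) = (u - 2)(u - 3)(u - 5) / 12
Then P(u) = -52·L_0(u) - 172·L_1(u) - 748·L_2(u) - 1264·L_3(u).
Expanding and collecting terms gives P(u) = -5u^3 - 6u^2 + 5u + 2.
Check: P(3) = -172. ✓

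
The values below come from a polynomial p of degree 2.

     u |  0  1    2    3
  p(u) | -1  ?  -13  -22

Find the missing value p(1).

-6

On equispaced nodes a degree-2 polynomial has vanishing third forward difference, so
  - p(0) + 3·p(1) - 3·p(2) + p(3) = 0.
Substituting the known values and solving for p(1):
  3·p(1) = -18
  p(1) = -6.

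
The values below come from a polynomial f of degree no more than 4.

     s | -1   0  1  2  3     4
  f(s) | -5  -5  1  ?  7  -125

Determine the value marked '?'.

19

The 5 known points determine the degree-4 polynomial uniquely.
Write f(s) = as^4 + bs^3 + cs^2 + ds + e. Substituting each data point gives a linear system:
  a - b + c - d + e = -5
  e = -5
  a + b + c + d + e = 1
  81a + 27b + 9c + 3d + e = 7
  256a + 64b + 16c + 4d + e = -125
Solving the system yields a = -2, b = 5, c = 5, d = -2, e = -5.
So f(s) = -2s^4 + 5s^3 + 5s^2 - 2s - 5.
Then f(2) = 19.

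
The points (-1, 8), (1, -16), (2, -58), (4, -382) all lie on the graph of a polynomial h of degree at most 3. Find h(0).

-6

Using the Lagrange interpolation formula with nodes -1, 1, 2, 4:
  L_0(t) = (t - 1)(t - 2)(t - 4) / -30
  L_1(t) = (t + 1)(t - 2)(t - 4) / 6
  L_2(t) = (t + 1)(t - 1)(t - 4) / -6
  L_3(t) = (t + 1)(t - 1)(t - 2) / 30
Then h(t) = 8·L_0(t) - 16·L_1(t) - 58·L_2(t) - 382·L_3(t).
Expanding and collecting terms gives h(t) = -6t³ + 2t² - 6t - 6.
Evaluating at t = 0: h(0) = -6.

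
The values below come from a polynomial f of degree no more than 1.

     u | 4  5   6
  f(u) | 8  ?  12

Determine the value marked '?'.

The 2 known points determine the degree-1 polynomial uniquely.
Write f(u) = au + b. Substituting each data point gives a linear system:
  4a + b = 8
  6a + b = 12
Solving the system yields a = 2, b = 0.
So f(u) = 2u.
Then f(5) = 10.

10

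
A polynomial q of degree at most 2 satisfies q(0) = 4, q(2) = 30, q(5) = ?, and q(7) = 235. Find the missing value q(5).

The 3 known points determine the degree-2 polynomial uniquely.
Write q(u) = au^2 + bu + c. Substituting each data point gives a linear system:
  c = 4
  4a + 2b + c = 30
  49a + 7b + c = 235
Solving the system yields a = 4, b = 5, c = 4.
So q(u) = 4u² + 5u + 4.
Then q(5) = 129.

129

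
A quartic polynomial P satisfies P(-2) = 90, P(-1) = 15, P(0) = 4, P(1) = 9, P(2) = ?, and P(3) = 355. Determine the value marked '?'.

On equispaced nodes a degree-4 polynomial has vanishing fifth forward difference, so
  - P(-2) + 5·P(-1) - 10·P(0) + 10·P(1) - 5·P(2) + P(3) = 0.
Substituting the known values and solving for P(2):
  -5·P(2) = -390
  P(2) = 78.

78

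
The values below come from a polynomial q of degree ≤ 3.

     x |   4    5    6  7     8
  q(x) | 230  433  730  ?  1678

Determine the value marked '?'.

1139

The 4 known points determine the degree-3 polynomial uniquely.
Write q(x) = ax^3 + bx^2 + cx + d. Substituting each data point gives a linear system:
  64a + 16b + 4c + d = 230
  125a + 25b + 5c + d = 433
  216a + 36b + 6c + d = 730
  512a + 64b + 8c + d = 1678
Solving the system yields a = 3, b = 2, c = 2, d = -2.
So q(x) = 3x^3 + 2x^2 + 2x - 2.
Then q(7) = 1139.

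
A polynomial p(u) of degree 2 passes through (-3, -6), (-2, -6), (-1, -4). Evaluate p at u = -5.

0

Forward differences of the values at u = -3, -2, -1:
  p  : -6  -6  -4
  Δ  : 0  2
  Δ^2: 2
The second differences are constant, confirming degree 2.
Interpolating (Newton forward form) and evaluating at u = -5 gives p(-5) = 0.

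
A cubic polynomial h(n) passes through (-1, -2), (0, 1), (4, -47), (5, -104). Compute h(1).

Using the Lagrange interpolation formula with nodes -1, 0, 4, 5:
  L_0(n) = n(n - 4)(n - 5) / -30
  L_1(n) = (n + 1)(n - 4)(n - 5) / 20
  L_2(n) = (n + 1)n(n - 5) / -20
  L_3(n) = (n + 1)n(n - 4) / 30
Then h(n) = -2·L_0(n) + 1·L_1(n) - 47·L_2(n) - 104·L_3(n).
Expanding and collecting terms gives h(n) = -n^3 + 4n + 1.
Evaluating at n = 1: h(1) = 4.

4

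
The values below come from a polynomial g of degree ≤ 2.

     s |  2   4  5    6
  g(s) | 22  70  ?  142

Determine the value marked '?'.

103

The 3 known points determine the degree-2 polynomial uniquely.
Write g(s) = as^2 + bs + c. Substituting each data point gives a linear system:
  4a + 2b + c = 22
  16a + 4b + c = 70
  36a + 6b + c = 142
Solving the system yields a = 3, b = 6, c = -2.
So g(s) = 3s^2 + 6s - 2.
Then g(5) = 103.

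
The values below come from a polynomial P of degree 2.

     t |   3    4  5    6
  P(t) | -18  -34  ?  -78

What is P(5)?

-54

The 3 known points determine the degree-2 polynomial uniquely.
Write P(t) = at^2 + bt + c. Substituting each data point gives a linear system:
  9a + 3b + c = -18
  16a + 4b + c = -34
  36a + 6b + c = -78
Solving the system yields a = -2, b = -2, c = 6.
So P(t) = -2t^2 - 2t + 6.
Then P(5) = -54.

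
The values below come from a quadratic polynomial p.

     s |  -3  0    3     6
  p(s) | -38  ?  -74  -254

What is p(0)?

-2

The 3 known points determine the degree-2 polynomial uniquely.
Write p(s) = as^2 + bs + c. Substituting each data point gives a linear system:
  9a - 3b + c = -38
  9a + 3b + c = -74
  36a + 6b + c = -254
Solving the system yields a = -6, b = -6, c = -2.
So p(s) = -6s^2 - 6s - 2.
Then p(0) = -2.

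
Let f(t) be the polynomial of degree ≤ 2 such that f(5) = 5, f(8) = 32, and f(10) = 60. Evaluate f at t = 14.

Using the Lagrange interpolation formula with nodes 5, 8, 10:
  L_0(t) = (t - 8)(t - 10) / 15
  L_1(t) = (t - 5)(t - 10) / -6
  L_2(t) = (t - 5)(t - 8) / 10
Then f(t) = 5·L_0(t) + 32·L_1(t) + 60·L_2(t).
Expanding and collecting terms gives f(t) = t^2 - 4t.
Evaluating at t = 14: f(14) = 140.

140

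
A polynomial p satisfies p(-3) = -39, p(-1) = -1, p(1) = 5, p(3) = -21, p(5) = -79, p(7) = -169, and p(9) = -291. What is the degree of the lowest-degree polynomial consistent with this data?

2

Forward differences of the values at n = -3, -1, 1, 3, 5, 7, 9:
  p  : -39  -1  5  -21  -79  -169  -291
  Δ  : 38  6  -26  -58  -90  -122
  Δ^2: -32  -32  -32  -32  -32
  Δ^3: 0  0  0  0
  Δ^4: 0  0  0
  Δ^5: 0  0
  Δ^6: 0
The second differences are constant (-32) and nonzero, while all higher differences vanish, so the minimal degree is 2.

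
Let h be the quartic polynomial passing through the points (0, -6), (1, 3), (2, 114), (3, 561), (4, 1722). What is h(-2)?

66

Write h(u) = au^4 + bu^3 + cu^2 + du + e. Substituting each data point gives a linear system:
  e = -6
  a + b + c + d + e = 3
  16a + 8b + 4c + 2d + e = 114
  81a + 27b + 9c + 3d + e = 561
  256a + 64b + 16c + 4d + e = 1722
Solving the system yields a = 6, b = 3, c = 0, d = 0, e = -6.
So h(u) = 6u^4 + 3u^3 - 6.
Then h(-2) = 66.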